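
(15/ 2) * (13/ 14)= 195/ 28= 6.96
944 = 944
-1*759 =-759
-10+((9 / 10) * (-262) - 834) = -1079.80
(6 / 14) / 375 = 1 / 875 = 0.00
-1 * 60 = -60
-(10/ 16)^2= -25/ 64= -0.39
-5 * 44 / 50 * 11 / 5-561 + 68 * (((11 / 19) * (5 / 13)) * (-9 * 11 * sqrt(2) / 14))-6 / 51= -242589 / 425-185130 * sqrt(2) / 1729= -722.22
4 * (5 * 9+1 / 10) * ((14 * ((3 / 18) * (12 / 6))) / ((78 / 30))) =323.79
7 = 7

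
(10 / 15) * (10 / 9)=20 / 27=0.74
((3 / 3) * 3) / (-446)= -3 / 446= -0.01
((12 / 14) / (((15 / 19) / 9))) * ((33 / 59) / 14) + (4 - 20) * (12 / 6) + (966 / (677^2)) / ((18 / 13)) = -628224680764 / 19875437085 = -31.61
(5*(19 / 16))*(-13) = -1235 / 16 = -77.19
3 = 3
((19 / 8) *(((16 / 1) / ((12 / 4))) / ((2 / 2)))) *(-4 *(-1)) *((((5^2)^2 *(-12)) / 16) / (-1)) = 23750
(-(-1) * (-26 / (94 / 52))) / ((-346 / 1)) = 338 / 8131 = 0.04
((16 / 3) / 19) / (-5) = -16 / 285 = -0.06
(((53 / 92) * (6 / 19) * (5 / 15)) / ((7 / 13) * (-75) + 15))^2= 474721 / 83186096400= 0.00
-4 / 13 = -0.31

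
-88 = -88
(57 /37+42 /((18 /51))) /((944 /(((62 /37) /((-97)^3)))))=-34565 /147435021766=-0.00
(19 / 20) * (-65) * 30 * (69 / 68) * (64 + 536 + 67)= -170515215 / 136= -1253788.35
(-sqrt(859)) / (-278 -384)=sqrt(859) / 662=0.04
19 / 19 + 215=216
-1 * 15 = -15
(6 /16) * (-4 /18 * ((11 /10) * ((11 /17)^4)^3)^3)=-41144777789250865278081232758997200423491 /2373244131671867818081747224702518029570056972000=-0.00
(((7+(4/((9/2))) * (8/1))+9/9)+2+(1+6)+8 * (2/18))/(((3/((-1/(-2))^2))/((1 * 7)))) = 175/12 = 14.58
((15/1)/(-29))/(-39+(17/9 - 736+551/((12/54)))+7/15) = -1350/4454893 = -0.00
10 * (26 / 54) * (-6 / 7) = -260 / 63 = -4.13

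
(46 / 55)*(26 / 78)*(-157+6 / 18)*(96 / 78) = -69184 / 1287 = -53.76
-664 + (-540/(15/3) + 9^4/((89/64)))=351196/89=3946.02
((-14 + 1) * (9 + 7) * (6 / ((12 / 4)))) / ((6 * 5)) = -208 / 15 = -13.87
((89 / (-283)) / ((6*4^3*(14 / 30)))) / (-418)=445 / 105991424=0.00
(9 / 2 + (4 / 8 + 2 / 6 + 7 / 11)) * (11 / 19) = 3.46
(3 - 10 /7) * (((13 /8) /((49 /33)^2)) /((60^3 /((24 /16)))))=17303 /2151296000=0.00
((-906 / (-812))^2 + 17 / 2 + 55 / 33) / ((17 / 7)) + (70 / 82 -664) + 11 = -31879579499 / 49238868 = -647.45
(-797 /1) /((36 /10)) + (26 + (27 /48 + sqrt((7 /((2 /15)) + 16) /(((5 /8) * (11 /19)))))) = -28055 /144 + 2 * sqrt(143165) /55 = -181.07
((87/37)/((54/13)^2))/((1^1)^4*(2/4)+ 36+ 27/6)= 4901/1474524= 0.00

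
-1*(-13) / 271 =13 / 271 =0.05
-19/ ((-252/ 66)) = 209/ 42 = 4.98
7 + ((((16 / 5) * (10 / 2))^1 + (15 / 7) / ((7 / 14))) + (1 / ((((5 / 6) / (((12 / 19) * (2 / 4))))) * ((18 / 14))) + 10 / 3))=61673 / 1995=30.91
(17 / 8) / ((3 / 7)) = 119 / 24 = 4.96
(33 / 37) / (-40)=-33 / 1480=-0.02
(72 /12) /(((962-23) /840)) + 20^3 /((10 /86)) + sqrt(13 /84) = sqrt(273) /42 + 21536080 /313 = 68805.76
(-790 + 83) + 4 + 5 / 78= -54829 / 78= -702.94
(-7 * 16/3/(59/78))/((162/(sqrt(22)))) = -1456 * sqrt(22)/4779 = -1.43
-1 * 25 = -25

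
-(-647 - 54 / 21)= 4547 / 7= 649.57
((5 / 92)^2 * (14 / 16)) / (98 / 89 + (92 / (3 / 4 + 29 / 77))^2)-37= -25580446654152567 / 691363430326016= -37.00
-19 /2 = -9.50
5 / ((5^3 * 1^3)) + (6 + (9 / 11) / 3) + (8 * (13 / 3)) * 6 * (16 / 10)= 93256 / 275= 339.11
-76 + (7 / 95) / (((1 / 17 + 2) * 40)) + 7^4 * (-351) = -842827.00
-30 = -30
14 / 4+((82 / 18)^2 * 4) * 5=67807 / 162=418.56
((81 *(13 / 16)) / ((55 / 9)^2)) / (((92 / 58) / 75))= 7420491 / 89056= 83.32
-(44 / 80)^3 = -1331 / 8000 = -0.17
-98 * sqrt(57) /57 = -12.98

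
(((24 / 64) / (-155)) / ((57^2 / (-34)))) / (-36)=-17 / 24172560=-0.00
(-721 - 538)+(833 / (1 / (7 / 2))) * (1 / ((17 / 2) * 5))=-5952 / 5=-1190.40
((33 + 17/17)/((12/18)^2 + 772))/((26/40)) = 765/11297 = 0.07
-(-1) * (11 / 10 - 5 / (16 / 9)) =-137 / 80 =-1.71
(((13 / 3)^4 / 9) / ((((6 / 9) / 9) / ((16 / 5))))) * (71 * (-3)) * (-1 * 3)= 1081509.87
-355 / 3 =-118.33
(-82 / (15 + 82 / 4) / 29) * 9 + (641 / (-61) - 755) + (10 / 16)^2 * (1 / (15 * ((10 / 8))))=-4619255201 / 6028752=-766.20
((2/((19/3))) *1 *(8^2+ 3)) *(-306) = -123012/19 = -6474.32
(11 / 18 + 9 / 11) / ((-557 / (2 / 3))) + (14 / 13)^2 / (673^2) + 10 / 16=63140776362553 / 101302103763432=0.62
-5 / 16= -0.31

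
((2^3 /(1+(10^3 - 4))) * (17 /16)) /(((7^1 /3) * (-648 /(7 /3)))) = -17 /1292112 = -0.00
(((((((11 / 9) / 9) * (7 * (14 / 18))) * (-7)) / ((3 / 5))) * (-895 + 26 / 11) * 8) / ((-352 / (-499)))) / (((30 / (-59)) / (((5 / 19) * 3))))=-55086024665 / 406296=-135581.02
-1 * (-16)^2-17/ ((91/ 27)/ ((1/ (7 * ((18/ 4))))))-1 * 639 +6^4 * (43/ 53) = 5277235/ 33761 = 156.31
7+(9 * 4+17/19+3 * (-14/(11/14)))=-1998/209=-9.56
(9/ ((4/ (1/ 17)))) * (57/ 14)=513/ 952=0.54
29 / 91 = 0.32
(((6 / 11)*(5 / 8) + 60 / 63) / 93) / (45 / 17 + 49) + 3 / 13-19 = -18409120129 / 980827848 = -18.77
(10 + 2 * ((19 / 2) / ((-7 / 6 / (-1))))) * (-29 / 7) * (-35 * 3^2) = 240120 / 7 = 34302.86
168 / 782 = 84 / 391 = 0.21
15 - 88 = -73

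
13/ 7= 1.86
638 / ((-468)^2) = 319 / 109512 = 0.00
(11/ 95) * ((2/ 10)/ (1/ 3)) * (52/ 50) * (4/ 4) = 858/ 11875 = 0.07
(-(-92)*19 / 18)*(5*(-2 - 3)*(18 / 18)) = -21850 / 9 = -2427.78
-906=-906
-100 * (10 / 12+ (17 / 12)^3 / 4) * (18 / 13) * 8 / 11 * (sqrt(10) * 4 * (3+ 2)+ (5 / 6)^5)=-102625 * sqrt(10) / 33 - 64140625 / 1026432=-9896.69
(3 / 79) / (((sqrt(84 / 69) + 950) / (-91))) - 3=-2462742957 / 819920144 + 273 *sqrt(161) / 819920144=-3.00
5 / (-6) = -5 / 6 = -0.83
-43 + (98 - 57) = -2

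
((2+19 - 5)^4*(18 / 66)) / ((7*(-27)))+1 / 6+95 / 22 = -62428 / 693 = -90.08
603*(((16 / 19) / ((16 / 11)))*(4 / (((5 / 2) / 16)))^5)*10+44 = 455816289712388 / 11875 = 38384529659.99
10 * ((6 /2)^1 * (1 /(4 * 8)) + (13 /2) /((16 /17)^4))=5490305 /65536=83.78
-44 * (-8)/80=22/5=4.40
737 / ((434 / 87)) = 64119 / 434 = 147.74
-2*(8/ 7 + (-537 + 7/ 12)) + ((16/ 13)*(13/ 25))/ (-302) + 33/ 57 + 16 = 3274908041/ 3012450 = 1087.12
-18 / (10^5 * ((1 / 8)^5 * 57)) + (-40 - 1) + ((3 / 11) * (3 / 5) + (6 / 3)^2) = -36.94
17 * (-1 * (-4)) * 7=476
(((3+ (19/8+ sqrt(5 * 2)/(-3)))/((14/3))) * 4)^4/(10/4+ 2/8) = 48747703/241472-202659 * sqrt(10)/4802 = 68.42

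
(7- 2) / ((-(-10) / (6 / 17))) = 3 / 17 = 0.18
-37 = -37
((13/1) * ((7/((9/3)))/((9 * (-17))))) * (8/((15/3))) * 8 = -5824/2295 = -2.54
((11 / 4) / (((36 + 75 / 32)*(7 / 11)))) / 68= 0.00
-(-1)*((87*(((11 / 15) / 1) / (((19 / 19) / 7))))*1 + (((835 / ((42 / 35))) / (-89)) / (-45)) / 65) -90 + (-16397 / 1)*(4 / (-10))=2160302641 / 312390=6915.40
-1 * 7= -7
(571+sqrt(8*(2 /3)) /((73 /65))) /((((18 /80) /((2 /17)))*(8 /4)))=10400*sqrt(3) /33507+22840 /153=149.82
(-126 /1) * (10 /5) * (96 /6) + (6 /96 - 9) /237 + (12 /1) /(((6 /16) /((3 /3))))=-15168143 /3792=-4000.04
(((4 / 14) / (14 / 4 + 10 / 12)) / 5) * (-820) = -10.81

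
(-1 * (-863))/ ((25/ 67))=57821/ 25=2312.84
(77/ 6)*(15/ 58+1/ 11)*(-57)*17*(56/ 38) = -185759/ 29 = -6405.48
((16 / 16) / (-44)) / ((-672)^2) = -1 / 19869696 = -0.00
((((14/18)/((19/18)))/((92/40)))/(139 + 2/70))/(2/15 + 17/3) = 12250/30833409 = 0.00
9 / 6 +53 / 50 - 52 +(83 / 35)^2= -2147 / 49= -43.82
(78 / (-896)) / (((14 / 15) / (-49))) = 585 / 128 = 4.57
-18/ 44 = -9/ 22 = -0.41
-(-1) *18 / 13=1.38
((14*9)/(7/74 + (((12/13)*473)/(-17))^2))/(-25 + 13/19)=-206011338/26228379221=-0.01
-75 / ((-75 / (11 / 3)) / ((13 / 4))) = 143 / 12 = 11.92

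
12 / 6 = 2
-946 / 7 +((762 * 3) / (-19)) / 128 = -1158337 / 8512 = -136.08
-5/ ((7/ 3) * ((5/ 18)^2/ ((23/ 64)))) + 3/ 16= -1371/ 140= -9.79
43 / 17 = 2.53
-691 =-691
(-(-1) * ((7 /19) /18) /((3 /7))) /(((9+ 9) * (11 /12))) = 0.00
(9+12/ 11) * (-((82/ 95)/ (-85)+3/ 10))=-519591/ 177650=-2.92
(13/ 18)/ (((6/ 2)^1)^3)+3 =1471/ 486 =3.03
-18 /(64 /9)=-81 /32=-2.53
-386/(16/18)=-1737/4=-434.25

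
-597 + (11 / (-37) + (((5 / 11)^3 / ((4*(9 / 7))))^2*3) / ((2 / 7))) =-33826696061525 / 56633262048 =-597.29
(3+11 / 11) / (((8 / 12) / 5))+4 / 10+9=39.40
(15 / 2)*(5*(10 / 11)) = 375 / 11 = 34.09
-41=-41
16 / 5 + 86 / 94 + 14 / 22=12282 / 2585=4.75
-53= -53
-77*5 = -385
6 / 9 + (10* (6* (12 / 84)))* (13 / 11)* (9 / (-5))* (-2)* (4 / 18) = 2026 / 231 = 8.77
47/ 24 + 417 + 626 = 25079/ 24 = 1044.96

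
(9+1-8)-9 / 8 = 7 / 8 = 0.88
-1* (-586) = 586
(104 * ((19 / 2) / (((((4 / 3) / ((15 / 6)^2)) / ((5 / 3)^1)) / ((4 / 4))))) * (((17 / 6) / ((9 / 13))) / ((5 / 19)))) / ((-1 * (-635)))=5185765 / 27432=189.04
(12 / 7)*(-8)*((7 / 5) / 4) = -24 / 5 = -4.80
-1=-1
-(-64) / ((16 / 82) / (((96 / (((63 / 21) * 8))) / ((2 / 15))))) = 9840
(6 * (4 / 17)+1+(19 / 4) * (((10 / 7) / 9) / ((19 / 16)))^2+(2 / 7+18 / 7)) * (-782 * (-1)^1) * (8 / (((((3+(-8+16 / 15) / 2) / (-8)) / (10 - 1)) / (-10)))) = -1010302931200 / 19551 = -51675256.06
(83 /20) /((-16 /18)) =-747 /160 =-4.67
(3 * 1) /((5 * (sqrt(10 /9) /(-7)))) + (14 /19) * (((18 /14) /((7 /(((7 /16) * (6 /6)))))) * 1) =9 /152-63 * sqrt(10) /50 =-3.93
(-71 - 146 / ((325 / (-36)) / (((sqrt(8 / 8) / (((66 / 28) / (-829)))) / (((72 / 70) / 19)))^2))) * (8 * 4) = 21842254872.76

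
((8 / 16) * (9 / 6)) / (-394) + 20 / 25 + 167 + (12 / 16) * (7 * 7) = 1611839 / 7880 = 204.55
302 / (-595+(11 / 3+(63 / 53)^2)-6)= -2544954 / 5021821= -0.51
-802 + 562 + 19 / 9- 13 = -2258 / 9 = -250.89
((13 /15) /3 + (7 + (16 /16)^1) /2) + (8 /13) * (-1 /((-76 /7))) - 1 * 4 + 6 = 70531 /11115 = 6.35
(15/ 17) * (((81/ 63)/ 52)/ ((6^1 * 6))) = 15/ 24752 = 0.00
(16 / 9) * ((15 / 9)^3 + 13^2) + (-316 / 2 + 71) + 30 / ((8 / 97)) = 569033 / 972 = 585.42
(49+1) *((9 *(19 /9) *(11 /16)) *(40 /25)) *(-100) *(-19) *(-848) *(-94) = 158268176000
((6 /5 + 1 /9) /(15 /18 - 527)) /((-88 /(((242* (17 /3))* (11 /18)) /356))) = 11033 /165518640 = 0.00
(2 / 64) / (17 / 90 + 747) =0.00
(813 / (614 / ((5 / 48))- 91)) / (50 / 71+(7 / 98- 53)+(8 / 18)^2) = -327289410 / 121548934079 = -0.00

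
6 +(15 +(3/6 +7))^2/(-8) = -1833/32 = -57.28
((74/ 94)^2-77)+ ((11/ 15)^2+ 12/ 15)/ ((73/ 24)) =-918444628/ 12094275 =-75.94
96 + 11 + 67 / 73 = 7878 / 73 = 107.92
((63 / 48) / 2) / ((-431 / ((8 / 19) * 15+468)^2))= -106596189 / 311182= -342.55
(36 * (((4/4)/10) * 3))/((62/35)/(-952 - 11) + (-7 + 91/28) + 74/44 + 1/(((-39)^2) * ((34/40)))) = -46015737768/8816478259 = -5.22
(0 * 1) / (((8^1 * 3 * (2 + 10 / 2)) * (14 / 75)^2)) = 0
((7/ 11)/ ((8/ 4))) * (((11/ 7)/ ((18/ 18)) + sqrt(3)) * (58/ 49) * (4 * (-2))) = -232 * sqrt(3)/ 77- 232/ 49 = -9.95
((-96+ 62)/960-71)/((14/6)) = -4871/160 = -30.44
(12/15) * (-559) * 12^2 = -321984/5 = -64396.80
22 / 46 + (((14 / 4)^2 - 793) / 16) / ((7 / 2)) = -13.46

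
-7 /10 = -0.70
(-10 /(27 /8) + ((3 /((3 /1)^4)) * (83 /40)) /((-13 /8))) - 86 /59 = -4.47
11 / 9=1.22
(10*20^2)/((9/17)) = 68000/9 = 7555.56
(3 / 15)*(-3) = -3 / 5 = -0.60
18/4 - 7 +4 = 3/2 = 1.50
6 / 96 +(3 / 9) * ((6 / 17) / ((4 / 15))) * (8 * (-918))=-51839 / 16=-3239.94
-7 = -7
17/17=1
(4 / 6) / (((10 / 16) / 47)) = 752 / 15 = 50.13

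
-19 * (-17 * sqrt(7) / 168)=323 * sqrt(7) / 168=5.09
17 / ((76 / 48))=204 / 19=10.74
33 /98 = 0.34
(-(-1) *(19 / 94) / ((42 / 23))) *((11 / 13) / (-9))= -4807 / 461916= -0.01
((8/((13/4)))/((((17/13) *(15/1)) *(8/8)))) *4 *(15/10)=64/85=0.75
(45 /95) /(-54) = -1 /114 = -0.01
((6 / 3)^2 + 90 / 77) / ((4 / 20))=1990 / 77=25.84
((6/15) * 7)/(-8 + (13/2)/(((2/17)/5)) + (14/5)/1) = 56/5421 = 0.01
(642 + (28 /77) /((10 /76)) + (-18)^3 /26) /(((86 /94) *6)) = 7064711 /92235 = 76.59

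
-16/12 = -1.33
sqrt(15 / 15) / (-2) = -1 / 2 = -0.50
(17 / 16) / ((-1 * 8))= -17 / 128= -0.13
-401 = -401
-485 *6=-2910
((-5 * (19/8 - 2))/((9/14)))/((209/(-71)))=2485/2508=0.99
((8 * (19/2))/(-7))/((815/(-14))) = 152/815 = 0.19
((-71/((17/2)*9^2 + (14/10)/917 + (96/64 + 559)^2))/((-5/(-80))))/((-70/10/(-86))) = -255963520/5774326103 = -0.04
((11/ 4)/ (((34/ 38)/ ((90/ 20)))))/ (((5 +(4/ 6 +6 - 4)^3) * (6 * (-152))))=-891/ 1407872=-0.00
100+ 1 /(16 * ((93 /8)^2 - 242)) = 100.00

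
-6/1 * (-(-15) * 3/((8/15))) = -2025/4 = -506.25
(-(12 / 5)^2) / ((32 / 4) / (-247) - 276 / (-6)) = -17784 / 141925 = -0.13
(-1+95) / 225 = 94 / 225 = 0.42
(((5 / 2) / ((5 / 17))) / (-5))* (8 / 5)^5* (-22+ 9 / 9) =5849088 / 15625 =374.34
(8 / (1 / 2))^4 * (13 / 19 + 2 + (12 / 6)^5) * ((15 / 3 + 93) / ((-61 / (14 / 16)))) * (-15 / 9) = 18516951040 / 3477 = 5325553.94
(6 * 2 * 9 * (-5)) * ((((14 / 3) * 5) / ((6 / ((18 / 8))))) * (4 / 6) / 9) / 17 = -350 / 17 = -20.59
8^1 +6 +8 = 22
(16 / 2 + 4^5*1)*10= 10320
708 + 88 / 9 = 6460 / 9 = 717.78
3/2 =1.50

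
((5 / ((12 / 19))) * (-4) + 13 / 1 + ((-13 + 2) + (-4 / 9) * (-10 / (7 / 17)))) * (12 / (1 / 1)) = -226.48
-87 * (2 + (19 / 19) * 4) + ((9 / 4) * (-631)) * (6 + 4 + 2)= -17559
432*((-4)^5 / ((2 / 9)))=-1990656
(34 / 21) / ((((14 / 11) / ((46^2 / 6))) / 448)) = 12662144 / 63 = 200986.41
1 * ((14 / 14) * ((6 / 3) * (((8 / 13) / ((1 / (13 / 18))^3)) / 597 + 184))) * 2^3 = 1281269776 / 435213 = 2944.01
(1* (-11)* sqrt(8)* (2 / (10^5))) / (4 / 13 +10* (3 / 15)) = -143* sqrt(2) / 750000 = -0.00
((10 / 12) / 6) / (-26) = -5 / 936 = -0.01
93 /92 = 1.01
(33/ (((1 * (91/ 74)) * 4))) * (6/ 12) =1221/ 364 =3.35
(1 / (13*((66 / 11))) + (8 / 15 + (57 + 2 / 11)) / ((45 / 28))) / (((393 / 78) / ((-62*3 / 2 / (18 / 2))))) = -214991789 / 2918025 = -73.68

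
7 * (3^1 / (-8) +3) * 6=441 / 4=110.25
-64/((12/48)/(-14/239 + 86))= -5258240/239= -22001.00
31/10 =3.10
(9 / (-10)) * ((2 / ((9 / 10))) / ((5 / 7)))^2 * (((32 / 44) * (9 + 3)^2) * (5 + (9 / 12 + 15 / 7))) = -396032 / 55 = -7200.58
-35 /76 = -0.46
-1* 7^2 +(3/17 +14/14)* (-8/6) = -2579/51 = -50.57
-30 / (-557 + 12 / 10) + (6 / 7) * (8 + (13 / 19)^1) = 395880 / 52801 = 7.50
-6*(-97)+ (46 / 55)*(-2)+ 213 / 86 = 582.80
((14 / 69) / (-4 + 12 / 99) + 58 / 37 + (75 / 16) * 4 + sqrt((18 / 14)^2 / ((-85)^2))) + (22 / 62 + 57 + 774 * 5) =3965748867811 / 1004588480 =3947.64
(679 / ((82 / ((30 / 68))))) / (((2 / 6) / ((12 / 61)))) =91665 / 42517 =2.16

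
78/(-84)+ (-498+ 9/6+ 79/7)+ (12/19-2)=-64839/133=-487.51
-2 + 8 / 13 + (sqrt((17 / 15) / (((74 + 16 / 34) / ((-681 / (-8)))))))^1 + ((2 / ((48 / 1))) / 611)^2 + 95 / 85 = -975918511 / 3655559232 + 17 *sqrt(718455) / 12660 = 0.87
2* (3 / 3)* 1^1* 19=38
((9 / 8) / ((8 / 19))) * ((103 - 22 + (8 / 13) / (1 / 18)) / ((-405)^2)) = 2527 / 1684800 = 0.00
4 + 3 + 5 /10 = 15 /2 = 7.50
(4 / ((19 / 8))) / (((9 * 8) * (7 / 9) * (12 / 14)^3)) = 0.05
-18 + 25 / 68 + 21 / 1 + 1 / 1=297 / 68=4.37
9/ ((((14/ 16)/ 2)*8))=18/ 7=2.57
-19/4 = -4.75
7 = 7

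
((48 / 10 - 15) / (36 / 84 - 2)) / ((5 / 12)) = 4284 / 275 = 15.58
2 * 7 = 14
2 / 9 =0.22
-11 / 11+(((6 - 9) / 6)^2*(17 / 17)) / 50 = -199 / 200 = -1.00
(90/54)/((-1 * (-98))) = 5/294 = 0.02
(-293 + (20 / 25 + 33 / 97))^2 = 20036968704 / 235225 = 85182.14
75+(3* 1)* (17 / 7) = 82.29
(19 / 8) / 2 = 19 / 16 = 1.19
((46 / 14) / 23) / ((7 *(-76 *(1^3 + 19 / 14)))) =-1 / 8778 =-0.00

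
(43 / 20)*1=43 / 20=2.15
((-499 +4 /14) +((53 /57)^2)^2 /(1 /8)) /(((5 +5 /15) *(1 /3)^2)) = -36409132555 /43787856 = -831.49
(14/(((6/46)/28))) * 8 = 24042.67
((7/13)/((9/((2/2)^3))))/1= 7/117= 0.06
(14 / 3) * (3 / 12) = 7 / 6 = 1.17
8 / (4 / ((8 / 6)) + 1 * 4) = 1.14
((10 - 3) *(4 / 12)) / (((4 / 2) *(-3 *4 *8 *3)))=-7 / 1728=-0.00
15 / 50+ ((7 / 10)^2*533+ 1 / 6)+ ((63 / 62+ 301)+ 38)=5595371 / 9300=601.65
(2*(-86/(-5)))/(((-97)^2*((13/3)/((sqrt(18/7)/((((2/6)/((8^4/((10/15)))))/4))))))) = 114130944*sqrt(14)/4281095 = 99.75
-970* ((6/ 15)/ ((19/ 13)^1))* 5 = -25220/ 19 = -1327.37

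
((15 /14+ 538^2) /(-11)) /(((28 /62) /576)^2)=-42804138138.02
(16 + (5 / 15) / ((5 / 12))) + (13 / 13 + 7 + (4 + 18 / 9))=154 / 5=30.80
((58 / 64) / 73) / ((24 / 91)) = 2639 / 56064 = 0.05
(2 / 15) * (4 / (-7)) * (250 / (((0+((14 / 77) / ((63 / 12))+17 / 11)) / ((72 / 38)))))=-22.84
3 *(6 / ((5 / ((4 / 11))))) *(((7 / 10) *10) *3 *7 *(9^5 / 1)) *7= 79542223.85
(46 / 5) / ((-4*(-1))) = 23 / 10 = 2.30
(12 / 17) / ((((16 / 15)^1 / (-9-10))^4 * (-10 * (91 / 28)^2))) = -672.77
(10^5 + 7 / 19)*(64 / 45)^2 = 202272.35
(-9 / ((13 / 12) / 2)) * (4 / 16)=-54 / 13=-4.15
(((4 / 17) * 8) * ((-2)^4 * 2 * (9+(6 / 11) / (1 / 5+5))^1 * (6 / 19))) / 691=7999488 / 31916599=0.25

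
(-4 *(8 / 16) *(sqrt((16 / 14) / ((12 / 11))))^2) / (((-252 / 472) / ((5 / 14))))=12980 / 9261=1.40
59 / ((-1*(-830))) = 59 / 830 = 0.07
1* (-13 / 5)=-13 / 5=-2.60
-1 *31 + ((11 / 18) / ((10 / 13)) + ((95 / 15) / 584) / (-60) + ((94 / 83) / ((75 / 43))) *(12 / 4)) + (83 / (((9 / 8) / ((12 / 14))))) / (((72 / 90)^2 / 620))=6233046406207 / 101791200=61233.65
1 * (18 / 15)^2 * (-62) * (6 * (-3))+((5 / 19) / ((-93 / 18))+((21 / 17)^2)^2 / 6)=3953655057963 / 2459693450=1607.38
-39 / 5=-7.80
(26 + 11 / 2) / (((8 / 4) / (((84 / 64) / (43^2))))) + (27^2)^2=62888603499 / 118336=531441.01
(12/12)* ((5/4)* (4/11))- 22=-237/11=-21.55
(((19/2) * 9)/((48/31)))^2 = 3122289/1024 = 3049.11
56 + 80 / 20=60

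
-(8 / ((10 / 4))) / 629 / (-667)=16 / 2097715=0.00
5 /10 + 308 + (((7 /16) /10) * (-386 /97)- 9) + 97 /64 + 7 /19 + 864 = 1165.21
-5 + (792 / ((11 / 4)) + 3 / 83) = 23492 / 83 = 283.04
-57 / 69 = -19 / 23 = -0.83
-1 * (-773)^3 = 461889917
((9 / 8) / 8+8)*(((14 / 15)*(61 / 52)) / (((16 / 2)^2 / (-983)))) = -218685061 / 1597440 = -136.90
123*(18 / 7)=2214 / 7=316.29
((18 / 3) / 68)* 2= 3 / 17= 0.18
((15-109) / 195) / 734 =-47 / 71565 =-0.00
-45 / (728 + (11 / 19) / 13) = -11115 / 179827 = -0.06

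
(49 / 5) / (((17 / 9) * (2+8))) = 441 / 850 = 0.52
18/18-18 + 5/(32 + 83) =-390/23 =-16.96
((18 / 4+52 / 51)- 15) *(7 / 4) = -6769 / 408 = -16.59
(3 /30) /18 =1 /180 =0.01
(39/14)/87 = 13/406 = 0.03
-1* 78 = -78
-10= -10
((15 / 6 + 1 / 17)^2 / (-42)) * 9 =-22707 / 16184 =-1.40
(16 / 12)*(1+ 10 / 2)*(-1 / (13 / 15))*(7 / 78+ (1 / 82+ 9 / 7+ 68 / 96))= -938415 / 48503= -19.35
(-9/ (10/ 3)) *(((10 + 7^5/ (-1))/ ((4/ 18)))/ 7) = 4081671/ 140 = 29154.79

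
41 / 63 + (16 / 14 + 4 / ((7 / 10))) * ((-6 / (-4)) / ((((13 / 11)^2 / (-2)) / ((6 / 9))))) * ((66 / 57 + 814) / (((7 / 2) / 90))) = -291451023403 / 1416051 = -205819.58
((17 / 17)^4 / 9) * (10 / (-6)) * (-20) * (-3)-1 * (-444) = 3896 / 9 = 432.89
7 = 7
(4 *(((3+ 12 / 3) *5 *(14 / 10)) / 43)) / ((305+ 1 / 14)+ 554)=0.01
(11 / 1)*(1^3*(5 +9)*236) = 36344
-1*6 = -6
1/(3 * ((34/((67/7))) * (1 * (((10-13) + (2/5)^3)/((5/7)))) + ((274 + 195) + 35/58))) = 2428750/3315260697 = 0.00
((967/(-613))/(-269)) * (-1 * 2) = -1934/164897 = -0.01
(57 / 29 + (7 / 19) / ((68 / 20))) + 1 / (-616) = 11957049 / 5770072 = 2.07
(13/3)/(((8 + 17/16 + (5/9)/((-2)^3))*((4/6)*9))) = 104/1295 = 0.08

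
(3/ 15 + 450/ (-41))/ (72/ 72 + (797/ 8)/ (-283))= -5001176/ 300735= -16.63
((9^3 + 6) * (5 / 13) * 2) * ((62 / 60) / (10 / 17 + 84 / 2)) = 13.72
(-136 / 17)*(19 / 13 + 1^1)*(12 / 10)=-1536 / 65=-23.63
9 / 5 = 1.80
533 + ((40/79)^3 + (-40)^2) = 1051716187/493039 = 2133.13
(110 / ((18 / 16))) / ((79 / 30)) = 8800 / 237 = 37.13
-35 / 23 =-1.52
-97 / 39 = -2.49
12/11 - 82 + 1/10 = -8889/110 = -80.81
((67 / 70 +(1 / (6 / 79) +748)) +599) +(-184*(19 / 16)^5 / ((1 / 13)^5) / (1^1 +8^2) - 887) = -34151168931961 / 13762560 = -2481454.68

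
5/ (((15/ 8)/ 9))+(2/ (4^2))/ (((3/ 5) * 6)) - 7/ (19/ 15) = 18.51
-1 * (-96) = 96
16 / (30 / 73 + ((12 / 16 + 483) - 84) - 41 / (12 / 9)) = 0.04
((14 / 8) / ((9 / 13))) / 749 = 13 / 3852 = 0.00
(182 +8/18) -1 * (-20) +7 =1885/9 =209.44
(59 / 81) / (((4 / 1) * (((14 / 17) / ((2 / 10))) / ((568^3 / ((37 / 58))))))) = 1332551328896 / 104895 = 12703668.71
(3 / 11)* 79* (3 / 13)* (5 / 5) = 711 / 143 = 4.97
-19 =-19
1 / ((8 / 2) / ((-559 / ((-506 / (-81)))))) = -45279 / 2024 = -22.37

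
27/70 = 0.39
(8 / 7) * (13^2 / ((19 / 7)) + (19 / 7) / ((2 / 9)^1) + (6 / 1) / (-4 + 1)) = 77116 / 931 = 82.83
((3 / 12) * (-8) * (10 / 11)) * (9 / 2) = -8.18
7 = 7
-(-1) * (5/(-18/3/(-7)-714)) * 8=-35/624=-0.06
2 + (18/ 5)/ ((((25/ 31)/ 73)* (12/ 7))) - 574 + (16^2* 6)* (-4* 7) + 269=-10780227/ 250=-43120.91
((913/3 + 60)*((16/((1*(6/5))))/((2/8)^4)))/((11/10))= 1130537.37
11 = 11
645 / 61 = 10.57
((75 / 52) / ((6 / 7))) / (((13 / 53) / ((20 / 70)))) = 1325 / 676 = 1.96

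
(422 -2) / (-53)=-7.92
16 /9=1.78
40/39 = 1.03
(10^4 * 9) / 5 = 18000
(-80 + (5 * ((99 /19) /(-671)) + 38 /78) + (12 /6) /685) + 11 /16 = -39068085473 /495402960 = -78.86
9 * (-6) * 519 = -28026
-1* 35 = -35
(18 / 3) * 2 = 12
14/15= 0.93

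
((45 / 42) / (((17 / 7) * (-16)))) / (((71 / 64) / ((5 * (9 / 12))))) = -225 / 2414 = -0.09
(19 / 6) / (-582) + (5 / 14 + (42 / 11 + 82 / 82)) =5.17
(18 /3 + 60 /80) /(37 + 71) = 1 /16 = 0.06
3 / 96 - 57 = -1823 / 32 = -56.97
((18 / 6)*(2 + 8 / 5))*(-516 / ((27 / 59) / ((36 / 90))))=-121776 / 25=-4871.04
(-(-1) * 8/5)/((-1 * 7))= -8/35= -0.23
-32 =-32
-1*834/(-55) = 15.16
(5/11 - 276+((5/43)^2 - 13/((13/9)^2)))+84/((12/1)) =-72649182/264407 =-274.76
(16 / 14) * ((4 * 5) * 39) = 6240 / 7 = 891.43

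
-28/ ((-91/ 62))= 248/ 13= 19.08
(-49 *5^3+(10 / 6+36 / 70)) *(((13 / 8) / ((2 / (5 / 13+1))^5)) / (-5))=1581765246 / 4998175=316.47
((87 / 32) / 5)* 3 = 261 / 160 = 1.63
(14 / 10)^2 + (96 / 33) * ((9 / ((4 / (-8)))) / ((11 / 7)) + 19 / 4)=-53071 / 3025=-17.54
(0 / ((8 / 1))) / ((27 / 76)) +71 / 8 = 71 / 8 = 8.88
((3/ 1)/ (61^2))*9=27/ 3721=0.01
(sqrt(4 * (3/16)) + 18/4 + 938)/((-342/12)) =-1885/57 - sqrt(3)/57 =-33.10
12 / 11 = 1.09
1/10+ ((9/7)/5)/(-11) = 59/770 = 0.08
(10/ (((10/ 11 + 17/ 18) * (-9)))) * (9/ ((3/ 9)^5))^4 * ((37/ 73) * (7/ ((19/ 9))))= -11731676706753100020/ 509029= -23047167659903.66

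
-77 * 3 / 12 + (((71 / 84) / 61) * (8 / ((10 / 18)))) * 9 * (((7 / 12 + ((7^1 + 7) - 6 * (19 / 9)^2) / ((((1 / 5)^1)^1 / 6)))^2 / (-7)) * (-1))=37345.44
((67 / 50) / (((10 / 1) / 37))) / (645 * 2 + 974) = 2479 / 1132000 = 0.00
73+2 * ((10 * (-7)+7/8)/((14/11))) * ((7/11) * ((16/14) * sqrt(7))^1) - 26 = 47 - 79 * sqrt(7) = -162.01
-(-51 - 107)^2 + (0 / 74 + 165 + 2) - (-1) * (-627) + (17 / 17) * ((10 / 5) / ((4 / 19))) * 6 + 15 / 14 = -355123 / 14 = -25365.93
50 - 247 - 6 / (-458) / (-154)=-6947405 / 35266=-197.00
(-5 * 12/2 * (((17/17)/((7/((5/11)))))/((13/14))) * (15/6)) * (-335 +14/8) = 499875/286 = 1747.81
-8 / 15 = -0.53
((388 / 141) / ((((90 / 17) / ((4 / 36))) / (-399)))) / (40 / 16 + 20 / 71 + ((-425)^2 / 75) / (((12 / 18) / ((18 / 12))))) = -124572056 / 29308475025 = -0.00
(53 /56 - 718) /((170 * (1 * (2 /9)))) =-72279 /3808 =-18.98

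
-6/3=-2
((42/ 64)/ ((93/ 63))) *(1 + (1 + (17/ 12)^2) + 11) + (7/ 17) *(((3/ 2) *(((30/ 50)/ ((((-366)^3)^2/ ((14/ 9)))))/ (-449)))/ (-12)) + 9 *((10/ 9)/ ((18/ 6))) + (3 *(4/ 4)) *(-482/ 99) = -3454596408939350659256177/ 750788133463213510325760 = -4.60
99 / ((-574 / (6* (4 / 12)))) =-99 / 287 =-0.34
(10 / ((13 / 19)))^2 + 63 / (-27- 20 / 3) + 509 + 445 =19897985 / 17069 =1165.74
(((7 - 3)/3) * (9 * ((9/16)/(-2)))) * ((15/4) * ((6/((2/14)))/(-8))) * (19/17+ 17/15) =162729/1088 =149.57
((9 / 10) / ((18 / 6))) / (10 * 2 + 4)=0.01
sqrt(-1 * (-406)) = sqrt(406) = 20.15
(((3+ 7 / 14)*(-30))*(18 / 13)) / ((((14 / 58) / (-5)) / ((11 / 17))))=430650 / 221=1948.64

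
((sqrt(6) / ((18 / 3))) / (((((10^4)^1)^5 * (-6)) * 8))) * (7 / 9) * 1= -7 * sqrt(6) / 259200000000000000000000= -0.00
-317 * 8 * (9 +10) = -48184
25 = 25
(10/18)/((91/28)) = 20/117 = 0.17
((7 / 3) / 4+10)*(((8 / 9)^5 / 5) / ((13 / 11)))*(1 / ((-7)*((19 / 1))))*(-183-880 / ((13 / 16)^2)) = 418870042624 / 36973236105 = 11.33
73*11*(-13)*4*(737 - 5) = -30565392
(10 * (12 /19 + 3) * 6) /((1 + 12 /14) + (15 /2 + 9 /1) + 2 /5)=289800 /24947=11.62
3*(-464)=-1392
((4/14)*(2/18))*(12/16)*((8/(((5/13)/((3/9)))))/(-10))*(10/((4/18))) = -26/35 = -0.74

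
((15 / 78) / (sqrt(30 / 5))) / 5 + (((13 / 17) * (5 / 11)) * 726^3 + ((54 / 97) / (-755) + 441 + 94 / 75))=sqrt(6) / 156 + 2483944697875061 / 18674925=133009621.09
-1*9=-9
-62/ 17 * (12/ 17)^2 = -8928/ 4913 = -1.82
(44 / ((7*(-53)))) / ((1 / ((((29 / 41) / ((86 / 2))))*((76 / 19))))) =-5104 / 654073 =-0.01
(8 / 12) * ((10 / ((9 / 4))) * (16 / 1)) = 1280 / 27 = 47.41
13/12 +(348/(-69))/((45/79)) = -32171/4140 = -7.77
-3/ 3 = -1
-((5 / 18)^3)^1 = -125 / 5832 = -0.02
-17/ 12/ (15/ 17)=-289/ 180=-1.61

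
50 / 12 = 25 / 6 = 4.17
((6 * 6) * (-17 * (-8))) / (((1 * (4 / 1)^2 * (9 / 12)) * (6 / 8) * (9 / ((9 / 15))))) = 544 / 15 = 36.27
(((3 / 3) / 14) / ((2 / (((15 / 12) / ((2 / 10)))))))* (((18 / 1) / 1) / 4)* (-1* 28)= -225 / 8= -28.12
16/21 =0.76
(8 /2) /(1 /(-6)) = -24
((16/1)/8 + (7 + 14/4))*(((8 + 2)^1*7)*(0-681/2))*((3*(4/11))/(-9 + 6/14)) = 834225/22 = 37919.32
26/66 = 13/33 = 0.39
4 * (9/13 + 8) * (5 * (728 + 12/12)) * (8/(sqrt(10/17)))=1318032 * sqrt(170)/13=1321925.75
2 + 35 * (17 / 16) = 627 / 16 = 39.19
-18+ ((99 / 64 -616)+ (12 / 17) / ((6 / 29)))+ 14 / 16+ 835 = 225035 / 1088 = 206.83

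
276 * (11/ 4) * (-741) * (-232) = 130481208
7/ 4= 1.75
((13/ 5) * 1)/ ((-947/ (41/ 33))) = -533/ 156255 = -0.00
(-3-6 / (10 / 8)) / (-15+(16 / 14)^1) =273 / 485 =0.56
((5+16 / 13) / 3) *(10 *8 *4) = 8640 / 13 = 664.62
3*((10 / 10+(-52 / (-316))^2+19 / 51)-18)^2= 27918003495001 / 33769720227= 826.72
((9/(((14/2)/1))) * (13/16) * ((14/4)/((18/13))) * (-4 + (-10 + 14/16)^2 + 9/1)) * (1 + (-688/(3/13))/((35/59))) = -1171133.52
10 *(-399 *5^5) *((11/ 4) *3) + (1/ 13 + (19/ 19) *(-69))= -2674548667/ 26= -102867256.42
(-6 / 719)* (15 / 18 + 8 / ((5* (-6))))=-17 / 3595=-0.00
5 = 5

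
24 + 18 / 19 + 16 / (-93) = 43778 / 1767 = 24.78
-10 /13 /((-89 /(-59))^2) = -34810 /102973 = -0.34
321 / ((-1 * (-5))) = 321 / 5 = 64.20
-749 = -749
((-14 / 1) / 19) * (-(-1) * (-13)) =182 / 19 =9.58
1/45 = 0.02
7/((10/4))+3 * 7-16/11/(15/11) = 341/15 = 22.73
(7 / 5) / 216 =7 / 1080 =0.01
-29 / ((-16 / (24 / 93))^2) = -29 / 3844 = -0.01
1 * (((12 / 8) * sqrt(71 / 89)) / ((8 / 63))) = 189 * sqrt(6319) / 1424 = 10.55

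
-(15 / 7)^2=-225 / 49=-4.59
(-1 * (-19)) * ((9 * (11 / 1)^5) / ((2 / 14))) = 192778047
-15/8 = -1.88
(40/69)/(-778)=-20/26841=-0.00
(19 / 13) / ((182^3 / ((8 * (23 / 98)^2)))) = 10051 / 94084846492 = 0.00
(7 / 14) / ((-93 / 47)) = -47 / 186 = -0.25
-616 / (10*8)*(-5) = 38.50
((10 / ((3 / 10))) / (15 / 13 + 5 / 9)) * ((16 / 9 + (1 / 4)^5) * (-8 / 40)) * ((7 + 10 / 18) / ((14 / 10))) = -37.44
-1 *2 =-2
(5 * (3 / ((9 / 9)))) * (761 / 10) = 2283 / 2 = 1141.50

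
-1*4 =-4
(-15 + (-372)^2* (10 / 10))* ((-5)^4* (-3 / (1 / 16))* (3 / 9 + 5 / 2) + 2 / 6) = -11761318877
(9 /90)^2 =1 /100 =0.01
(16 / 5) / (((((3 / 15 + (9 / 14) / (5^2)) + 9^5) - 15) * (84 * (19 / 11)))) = 440 / 1177732803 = 0.00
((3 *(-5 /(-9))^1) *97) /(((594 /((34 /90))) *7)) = 1649 /112266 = 0.01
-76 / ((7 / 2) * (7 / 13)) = -1976 / 49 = -40.33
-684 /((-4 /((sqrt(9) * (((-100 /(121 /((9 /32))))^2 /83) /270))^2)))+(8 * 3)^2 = 13936062608008697331 /24194553138528256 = 576.00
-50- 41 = -91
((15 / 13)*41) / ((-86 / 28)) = -8610 / 559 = -15.40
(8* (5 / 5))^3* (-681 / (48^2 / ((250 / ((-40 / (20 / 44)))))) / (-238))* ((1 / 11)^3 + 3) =-56664875 / 10453674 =-5.42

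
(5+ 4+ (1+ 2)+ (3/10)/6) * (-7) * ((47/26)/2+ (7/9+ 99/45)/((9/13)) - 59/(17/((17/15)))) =-45182921/421200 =-107.27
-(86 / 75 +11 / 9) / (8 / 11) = -5863 / 1800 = -3.26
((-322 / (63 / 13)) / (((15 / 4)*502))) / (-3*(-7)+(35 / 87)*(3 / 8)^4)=-142065664 / 84556933965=-0.00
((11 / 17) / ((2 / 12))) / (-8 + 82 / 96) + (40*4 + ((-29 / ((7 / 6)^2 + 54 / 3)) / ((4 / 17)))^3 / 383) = 24439807730645 / 153919408433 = 158.78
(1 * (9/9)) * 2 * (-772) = -1544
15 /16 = 0.94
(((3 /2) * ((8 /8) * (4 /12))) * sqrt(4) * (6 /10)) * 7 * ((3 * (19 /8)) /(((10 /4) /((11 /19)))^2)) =7623 /4750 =1.60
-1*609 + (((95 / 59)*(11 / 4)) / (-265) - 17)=-7830217 / 12508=-626.02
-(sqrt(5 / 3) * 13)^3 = -10985 * sqrt(15) / 9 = -4727.19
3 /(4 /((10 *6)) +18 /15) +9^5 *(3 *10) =33657975 /19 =1771472.37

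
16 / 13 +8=120 / 13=9.23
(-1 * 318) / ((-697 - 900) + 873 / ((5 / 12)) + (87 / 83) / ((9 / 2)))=-395910 / 620549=-0.64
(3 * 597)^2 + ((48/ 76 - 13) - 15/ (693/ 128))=14078445464/ 4389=3207665.86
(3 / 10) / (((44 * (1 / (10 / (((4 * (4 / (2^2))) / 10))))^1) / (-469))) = -7035 / 88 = -79.94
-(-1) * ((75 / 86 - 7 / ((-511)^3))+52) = 86674154737 / 1639317638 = 52.87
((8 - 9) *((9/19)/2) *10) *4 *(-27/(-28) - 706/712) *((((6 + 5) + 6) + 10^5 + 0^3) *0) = 0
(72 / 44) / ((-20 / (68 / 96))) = -51 / 880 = -0.06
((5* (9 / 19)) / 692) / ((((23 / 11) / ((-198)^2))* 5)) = 970299 / 75601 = 12.83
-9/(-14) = 9/14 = 0.64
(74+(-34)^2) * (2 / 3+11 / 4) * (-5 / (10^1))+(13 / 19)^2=-3033529 / 1444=-2100.78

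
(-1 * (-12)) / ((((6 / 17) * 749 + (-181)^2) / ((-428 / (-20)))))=21828 / 2807155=0.01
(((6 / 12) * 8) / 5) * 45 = 36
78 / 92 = 39 / 46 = 0.85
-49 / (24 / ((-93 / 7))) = 217 / 8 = 27.12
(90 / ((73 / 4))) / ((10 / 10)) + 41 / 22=10913 / 1606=6.80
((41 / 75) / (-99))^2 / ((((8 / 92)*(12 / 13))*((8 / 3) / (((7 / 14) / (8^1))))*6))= 502619 / 338722560000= 0.00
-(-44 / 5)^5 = 164916224 / 3125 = 52773.19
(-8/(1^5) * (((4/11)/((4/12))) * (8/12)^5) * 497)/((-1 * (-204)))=-127232/45441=-2.80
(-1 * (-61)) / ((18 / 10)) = 305 / 9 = 33.89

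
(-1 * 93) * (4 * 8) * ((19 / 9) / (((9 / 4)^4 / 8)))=-38600704 / 19683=-1961.12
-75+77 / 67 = -4948 / 67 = -73.85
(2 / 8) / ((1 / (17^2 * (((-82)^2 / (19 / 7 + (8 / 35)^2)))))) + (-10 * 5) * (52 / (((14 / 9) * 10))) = 4161847045 / 23723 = 175435.11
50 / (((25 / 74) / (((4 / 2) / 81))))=296 / 81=3.65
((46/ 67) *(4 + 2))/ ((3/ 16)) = 21.97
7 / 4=1.75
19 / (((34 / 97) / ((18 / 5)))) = 16587 / 85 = 195.14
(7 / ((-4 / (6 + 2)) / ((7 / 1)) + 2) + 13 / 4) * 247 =183521 / 108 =1699.27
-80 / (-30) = 8 / 3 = 2.67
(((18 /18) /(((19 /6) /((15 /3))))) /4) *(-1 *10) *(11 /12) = -275 /76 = -3.62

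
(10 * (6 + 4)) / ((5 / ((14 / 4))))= 70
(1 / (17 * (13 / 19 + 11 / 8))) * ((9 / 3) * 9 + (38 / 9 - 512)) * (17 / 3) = -657704 / 8451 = -77.83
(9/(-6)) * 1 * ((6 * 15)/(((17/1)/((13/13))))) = -135/17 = -7.94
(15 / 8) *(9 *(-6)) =-101.25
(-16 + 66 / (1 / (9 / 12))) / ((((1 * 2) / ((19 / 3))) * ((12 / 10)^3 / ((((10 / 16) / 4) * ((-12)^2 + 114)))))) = 34211875 / 13824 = 2474.82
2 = 2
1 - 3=-2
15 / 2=7.50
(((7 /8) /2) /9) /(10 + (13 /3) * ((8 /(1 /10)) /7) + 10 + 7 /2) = 49 /73608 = 0.00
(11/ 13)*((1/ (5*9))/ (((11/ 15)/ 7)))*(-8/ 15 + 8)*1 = 1.34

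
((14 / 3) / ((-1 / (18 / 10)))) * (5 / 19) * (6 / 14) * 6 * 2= -216 / 19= -11.37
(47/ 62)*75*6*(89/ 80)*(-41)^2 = 316423035/ 496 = 637949.67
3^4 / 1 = 81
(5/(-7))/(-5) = 1/7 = 0.14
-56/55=-1.02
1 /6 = 0.17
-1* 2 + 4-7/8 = 9/8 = 1.12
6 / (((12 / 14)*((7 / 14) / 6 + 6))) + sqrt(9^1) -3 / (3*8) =2351 / 584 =4.03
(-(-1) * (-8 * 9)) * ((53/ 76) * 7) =-6678/ 19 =-351.47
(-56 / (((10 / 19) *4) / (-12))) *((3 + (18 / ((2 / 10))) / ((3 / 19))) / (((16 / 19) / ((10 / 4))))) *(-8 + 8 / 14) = -8067267 / 2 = -4033633.50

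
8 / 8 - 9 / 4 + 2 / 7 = -27 / 28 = -0.96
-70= -70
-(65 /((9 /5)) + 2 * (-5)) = -235 /9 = -26.11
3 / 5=0.60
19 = 19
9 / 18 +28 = 57 / 2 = 28.50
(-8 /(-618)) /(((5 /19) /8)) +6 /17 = 19606 /26265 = 0.75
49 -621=-572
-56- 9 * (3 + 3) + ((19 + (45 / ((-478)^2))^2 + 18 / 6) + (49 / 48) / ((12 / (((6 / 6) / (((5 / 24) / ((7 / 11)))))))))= -755777416415269 / 8613814812240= -87.74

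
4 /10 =2 /5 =0.40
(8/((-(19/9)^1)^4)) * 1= 52488/130321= 0.40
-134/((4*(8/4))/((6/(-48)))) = 67/32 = 2.09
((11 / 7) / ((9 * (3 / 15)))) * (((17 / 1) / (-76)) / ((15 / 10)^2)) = -935 / 10773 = -0.09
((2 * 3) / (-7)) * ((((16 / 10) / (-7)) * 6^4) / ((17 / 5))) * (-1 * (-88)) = 5474304 / 833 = 6571.79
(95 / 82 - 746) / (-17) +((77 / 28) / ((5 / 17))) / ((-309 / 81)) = 59390157 / 1435820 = 41.36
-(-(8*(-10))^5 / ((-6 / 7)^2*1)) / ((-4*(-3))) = -10035200000 / 27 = -371674074.07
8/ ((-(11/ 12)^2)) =-1152/ 121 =-9.52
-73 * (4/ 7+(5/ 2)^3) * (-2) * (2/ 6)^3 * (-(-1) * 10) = 331055/ 378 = 875.81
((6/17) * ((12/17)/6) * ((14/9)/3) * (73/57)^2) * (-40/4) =-2984240/8450649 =-0.35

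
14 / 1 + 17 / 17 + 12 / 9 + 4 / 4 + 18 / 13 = 730 / 39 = 18.72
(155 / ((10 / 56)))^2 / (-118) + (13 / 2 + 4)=-752185 / 118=-6374.45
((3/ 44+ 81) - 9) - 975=-39729/ 44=-902.93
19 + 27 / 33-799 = -8571 / 11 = -779.18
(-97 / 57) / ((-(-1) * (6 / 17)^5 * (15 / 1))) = -137726129 / 6648480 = -20.72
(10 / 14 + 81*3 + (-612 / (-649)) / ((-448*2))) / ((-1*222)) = -35430055 / 32273472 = -1.10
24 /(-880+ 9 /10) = -240 /8791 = -0.03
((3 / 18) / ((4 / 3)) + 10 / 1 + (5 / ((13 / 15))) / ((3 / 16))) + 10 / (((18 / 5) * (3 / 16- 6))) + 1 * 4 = 3866353 / 87048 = 44.42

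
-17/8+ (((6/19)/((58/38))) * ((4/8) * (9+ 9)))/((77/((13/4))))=-36557/17864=-2.05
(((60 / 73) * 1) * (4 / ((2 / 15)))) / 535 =360 / 7811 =0.05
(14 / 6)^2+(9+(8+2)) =220 / 9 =24.44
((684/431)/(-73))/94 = -342/1478761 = -0.00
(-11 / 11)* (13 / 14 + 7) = -111 / 14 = -7.93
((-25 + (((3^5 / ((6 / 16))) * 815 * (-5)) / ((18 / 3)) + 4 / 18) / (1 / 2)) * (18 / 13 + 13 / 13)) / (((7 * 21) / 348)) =-28487587516 / 5733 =-4969054.16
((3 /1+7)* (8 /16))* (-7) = -35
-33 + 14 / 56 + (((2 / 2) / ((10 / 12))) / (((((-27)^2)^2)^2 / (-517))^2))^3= -307806810061992794880962013547047327569653864699573931016404554646924917 / 9398681223266955568884336291512895498310041670215997912289397076201500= -32.75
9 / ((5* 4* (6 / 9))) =27 / 40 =0.68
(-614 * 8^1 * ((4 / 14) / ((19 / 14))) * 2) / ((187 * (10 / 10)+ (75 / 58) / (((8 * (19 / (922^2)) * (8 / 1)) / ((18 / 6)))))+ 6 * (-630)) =36466688 / 15534551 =2.35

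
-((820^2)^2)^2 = -204414085865497600000000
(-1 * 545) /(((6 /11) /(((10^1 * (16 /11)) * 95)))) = -4142000 /3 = -1380666.67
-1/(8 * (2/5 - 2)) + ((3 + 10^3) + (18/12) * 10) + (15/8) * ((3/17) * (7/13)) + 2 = 14430505/14144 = 1020.26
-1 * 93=-93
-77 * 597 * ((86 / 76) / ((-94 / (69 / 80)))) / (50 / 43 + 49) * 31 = 60602633553 / 205461440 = 294.96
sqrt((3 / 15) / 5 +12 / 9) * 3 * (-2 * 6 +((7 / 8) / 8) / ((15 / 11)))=-41.91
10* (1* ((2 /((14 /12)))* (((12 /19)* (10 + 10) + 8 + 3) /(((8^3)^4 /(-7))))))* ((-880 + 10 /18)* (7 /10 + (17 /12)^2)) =6926424415 /70506183131136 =0.00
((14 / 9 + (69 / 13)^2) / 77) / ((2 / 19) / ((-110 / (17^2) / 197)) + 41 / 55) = -4295425 / 597871638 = -0.01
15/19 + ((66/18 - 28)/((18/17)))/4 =-20339/4104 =-4.96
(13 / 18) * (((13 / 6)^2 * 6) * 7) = 15379 / 108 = 142.40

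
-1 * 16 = -16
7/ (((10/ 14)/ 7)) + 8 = 383/ 5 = 76.60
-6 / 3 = -2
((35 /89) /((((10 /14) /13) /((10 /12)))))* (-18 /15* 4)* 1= -2548 /89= -28.63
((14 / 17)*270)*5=18900 / 17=1111.76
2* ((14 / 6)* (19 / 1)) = 266 / 3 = 88.67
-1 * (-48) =48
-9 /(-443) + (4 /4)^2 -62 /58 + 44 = 43.95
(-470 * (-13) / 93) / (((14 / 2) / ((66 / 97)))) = 134420 / 21049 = 6.39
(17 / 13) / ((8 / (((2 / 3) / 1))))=17 / 156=0.11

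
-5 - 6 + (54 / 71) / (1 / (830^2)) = 37199819 / 71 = 523941.11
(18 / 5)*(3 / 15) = 0.72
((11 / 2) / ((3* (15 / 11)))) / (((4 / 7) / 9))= 847 / 40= 21.18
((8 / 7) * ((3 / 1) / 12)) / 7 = 2 / 49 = 0.04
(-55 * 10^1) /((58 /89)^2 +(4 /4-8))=83.65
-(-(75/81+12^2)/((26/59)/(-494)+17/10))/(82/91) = 285120745/3012147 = 94.66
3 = 3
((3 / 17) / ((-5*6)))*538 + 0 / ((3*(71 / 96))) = -269 / 85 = -3.16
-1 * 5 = -5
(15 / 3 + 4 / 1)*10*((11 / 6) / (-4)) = -41.25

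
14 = 14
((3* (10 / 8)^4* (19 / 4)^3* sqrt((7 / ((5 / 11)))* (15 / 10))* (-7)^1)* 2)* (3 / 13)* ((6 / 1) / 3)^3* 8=-54014625* sqrt(2310) / 3328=-780070.83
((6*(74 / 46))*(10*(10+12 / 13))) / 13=81.10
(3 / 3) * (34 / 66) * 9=51 / 11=4.64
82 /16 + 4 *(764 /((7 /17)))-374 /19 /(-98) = 55316595 /7448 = 7427.04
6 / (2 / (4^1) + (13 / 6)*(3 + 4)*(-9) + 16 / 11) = -33 / 740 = -0.04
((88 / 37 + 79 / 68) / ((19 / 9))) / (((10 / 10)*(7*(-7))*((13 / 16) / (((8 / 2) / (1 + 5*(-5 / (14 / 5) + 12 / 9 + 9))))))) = -7695648 / 1997812817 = -0.00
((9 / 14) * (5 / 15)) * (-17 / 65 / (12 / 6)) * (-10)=51 / 182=0.28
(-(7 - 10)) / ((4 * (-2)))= -3 / 8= -0.38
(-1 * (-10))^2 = 100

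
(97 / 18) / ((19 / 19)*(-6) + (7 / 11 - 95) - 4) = -1067 / 20664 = -0.05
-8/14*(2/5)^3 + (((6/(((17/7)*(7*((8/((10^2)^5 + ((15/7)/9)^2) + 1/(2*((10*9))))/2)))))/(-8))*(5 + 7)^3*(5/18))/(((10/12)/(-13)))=1560292800200776104928/13119751889318375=118927.01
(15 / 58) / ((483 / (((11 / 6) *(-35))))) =-275 / 8004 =-0.03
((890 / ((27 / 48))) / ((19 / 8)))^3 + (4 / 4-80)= 1478426753271331 / 5000211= 295672873.26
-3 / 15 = -1 / 5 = -0.20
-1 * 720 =-720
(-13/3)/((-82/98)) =637/123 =5.18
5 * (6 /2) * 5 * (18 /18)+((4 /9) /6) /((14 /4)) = 14179 /189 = 75.02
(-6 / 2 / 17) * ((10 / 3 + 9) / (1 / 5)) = -185 / 17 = -10.88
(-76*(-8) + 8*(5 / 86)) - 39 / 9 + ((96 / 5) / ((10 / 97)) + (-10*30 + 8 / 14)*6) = -22714957 / 22575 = -1006.20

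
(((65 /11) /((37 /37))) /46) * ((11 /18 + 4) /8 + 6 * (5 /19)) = 383305 /1384416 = 0.28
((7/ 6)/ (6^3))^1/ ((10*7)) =1/ 12960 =0.00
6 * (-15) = -90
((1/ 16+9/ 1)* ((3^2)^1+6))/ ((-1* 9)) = -725/ 48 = -15.10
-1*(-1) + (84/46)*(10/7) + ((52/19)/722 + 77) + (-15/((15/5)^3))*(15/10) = 75514319/946542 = 79.78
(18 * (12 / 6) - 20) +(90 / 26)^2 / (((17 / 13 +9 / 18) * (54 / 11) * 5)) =9941 / 611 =16.27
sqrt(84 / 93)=2 * sqrt(217) / 31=0.95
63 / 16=3.94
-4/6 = -2/3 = -0.67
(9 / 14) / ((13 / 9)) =81 / 182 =0.45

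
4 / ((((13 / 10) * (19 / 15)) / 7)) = 4200 / 247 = 17.00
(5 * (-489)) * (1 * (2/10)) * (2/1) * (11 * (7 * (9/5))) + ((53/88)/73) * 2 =-2176945583/16060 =-135550.78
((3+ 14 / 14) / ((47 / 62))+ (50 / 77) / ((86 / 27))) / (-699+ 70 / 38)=-16204207 / 2061302782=-0.01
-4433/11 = -403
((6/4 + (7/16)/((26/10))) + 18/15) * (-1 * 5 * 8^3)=-95456/13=-7342.77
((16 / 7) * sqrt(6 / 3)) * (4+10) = 32 * sqrt(2) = 45.25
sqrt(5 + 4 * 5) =5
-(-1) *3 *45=135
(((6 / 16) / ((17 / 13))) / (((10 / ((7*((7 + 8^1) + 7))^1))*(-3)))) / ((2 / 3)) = -3003 / 1360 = -2.21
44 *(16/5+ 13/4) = 1419/5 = 283.80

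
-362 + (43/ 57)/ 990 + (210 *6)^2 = 89567840383/ 56430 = 1587238.00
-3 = -3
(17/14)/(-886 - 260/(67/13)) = -1139/878388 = -0.00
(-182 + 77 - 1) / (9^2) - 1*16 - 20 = -3022 / 81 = -37.31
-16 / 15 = -1.07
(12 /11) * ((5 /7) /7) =60 /539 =0.11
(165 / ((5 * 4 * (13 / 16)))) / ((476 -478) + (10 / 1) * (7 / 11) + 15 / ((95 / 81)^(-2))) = 3175524 / 7817563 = 0.41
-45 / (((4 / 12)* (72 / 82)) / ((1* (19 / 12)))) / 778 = -3895 / 12448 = -0.31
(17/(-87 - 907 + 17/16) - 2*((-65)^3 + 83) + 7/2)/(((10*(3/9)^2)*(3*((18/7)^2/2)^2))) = 41889540340081/2779589520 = 15070.41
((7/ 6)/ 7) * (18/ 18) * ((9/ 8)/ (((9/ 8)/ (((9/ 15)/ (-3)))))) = -1/ 30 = -0.03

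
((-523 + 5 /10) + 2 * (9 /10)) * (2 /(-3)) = 5207 /15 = 347.13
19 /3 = 6.33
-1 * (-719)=719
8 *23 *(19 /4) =874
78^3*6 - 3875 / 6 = 17079997 / 6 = 2846666.17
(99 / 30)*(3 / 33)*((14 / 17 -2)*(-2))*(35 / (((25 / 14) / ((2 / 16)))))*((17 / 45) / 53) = 49 / 3975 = 0.01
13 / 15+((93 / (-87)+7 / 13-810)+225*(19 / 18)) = -6471173 / 11310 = -572.16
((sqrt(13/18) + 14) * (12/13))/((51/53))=14.25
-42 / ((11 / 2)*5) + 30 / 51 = -878 / 935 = -0.94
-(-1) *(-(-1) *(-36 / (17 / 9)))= -324 / 17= -19.06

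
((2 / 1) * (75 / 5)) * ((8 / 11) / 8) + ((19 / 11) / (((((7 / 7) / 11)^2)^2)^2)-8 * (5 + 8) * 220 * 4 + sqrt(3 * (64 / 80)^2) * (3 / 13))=12 * sqrt(3) / 65 + 4071812049 / 11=370164732.05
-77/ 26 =-2.96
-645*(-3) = 1935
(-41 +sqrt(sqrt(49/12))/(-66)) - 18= -59 - sqrt(14)*3^(3/4)/396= -59.02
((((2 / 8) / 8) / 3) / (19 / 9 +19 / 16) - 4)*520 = -197444 / 95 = -2078.36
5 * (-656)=-3280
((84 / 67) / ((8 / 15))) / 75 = 21 / 670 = 0.03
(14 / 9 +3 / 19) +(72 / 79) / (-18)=22463 / 13509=1.66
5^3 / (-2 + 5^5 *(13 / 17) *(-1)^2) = 2125 / 40591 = 0.05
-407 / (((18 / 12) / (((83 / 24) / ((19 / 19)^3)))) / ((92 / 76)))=-776963 / 684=-1135.91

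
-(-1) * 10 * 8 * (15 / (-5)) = -240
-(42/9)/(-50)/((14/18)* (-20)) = -3/500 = -0.01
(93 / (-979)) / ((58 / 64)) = -2976 / 28391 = -0.10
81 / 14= 5.79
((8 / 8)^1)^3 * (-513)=-513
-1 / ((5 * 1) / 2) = -2 / 5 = -0.40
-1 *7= -7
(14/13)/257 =14/3341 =0.00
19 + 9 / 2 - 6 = 35 / 2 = 17.50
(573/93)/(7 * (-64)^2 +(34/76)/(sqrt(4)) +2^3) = 14516/67570607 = 0.00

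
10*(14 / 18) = 70 / 9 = 7.78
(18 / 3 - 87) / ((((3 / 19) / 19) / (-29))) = 282663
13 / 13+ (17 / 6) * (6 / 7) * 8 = 143 / 7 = 20.43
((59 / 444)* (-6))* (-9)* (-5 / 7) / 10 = -531 / 1036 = -0.51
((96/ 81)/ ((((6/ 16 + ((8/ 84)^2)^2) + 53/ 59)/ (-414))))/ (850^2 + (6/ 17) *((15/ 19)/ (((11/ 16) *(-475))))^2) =-75463065906851145600/ 141496688089392916043273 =-0.00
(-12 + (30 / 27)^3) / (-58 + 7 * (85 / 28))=30992 / 107163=0.29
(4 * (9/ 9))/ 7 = 0.57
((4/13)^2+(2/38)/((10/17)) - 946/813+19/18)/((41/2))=5960822/1605483945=0.00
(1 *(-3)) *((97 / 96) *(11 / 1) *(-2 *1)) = 1067 / 16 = 66.69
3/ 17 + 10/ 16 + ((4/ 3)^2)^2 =3.96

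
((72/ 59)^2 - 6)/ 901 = -15702/ 3136381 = -0.01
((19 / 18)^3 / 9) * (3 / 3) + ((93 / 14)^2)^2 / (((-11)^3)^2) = 58840556312759 / 446517301473936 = 0.13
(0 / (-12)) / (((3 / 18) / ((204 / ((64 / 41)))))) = 0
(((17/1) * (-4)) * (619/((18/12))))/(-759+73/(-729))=150417/4069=36.97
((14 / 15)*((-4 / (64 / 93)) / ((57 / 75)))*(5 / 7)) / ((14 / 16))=-775 / 133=-5.83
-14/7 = -2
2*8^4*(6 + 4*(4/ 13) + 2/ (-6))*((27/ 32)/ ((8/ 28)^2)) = 7592256/ 13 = 584019.69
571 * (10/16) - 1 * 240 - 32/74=34467/296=116.44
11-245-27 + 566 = 305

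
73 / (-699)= -73 / 699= -0.10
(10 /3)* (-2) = -20 /3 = -6.67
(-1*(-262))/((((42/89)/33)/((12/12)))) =128249/7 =18321.29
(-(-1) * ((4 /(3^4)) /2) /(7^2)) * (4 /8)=1 /3969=0.00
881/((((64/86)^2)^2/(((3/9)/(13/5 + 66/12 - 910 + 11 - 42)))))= -15059818405/14673248256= -1.03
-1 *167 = -167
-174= -174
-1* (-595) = 595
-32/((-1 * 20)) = 8/5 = 1.60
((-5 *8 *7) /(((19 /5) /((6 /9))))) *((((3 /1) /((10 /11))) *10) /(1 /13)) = -400400 /19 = -21073.68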